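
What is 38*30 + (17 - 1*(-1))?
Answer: 1158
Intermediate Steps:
38*30 + (17 - 1*(-1)) = 1140 + (17 + 1) = 1140 + 18 = 1158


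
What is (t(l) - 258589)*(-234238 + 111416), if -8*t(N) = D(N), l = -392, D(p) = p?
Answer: 31754399880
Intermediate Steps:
t(N) = -N/8
(t(l) - 258589)*(-234238 + 111416) = (-⅛*(-392) - 258589)*(-234238 + 111416) = (49 - 258589)*(-122822) = -258540*(-122822) = 31754399880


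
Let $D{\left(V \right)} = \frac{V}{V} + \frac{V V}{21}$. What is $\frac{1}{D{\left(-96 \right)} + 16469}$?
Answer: $\frac{7}{118362} \approx 5.9141 \cdot 10^{-5}$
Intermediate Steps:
$D{\left(V \right)} = 1 + \frac{V^{2}}{21}$ ($D{\left(V \right)} = 1 + V^{2} \cdot \frac{1}{21} = 1 + \frac{V^{2}}{21}$)
$\frac{1}{D{\left(-96 \right)} + 16469} = \frac{1}{\left(1 + \frac{\left(-96\right)^{2}}{21}\right) + 16469} = \frac{1}{\left(1 + \frac{1}{21} \cdot 9216\right) + 16469} = \frac{1}{\left(1 + \frac{3072}{7}\right) + 16469} = \frac{1}{\frac{3079}{7} + 16469} = \frac{1}{\frac{118362}{7}} = \frac{7}{118362}$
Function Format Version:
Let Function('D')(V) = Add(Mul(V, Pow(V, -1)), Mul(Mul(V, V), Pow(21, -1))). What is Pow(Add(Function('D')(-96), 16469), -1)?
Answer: Rational(7, 118362) ≈ 5.9141e-5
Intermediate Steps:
Function('D')(V) = Add(1, Mul(Rational(1, 21), Pow(V, 2))) (Function('D')(V) = Add(1, Mul(Pow(V, 2), Rational(1, 21))) = Add(1, Mul(Rational(1, 21), Pow(V, 2))))
Pow(Add(Function('D')(-96), 16469), -1) = Pow(Add(Add(1, Mul(Rational(1, 21), Pow(-96, 2))), 16469), -1) = Pow(Add(Add(1, Mul(Rational(1, 21), 9216)), 16469), -1) = Pow(Add(Add(1, Rational(3072, 7)), 16469), -1) = Pow(Add(Rational(3079, 7), 16469), -1) = Pow(Rational(118362, 7), -1) = Rational(7, 118362)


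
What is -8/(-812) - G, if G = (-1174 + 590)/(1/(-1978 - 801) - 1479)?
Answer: -160617862/417179413 ≈ -0.38501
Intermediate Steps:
G = 811468/2055071 (G = -584/(1/(-2779) - 1479) = -584/(-1/2779 - 1479) = -584/(-4110142/2779) = -584*(-2779/4110142) = 811468/2055071 ≈ 0.39486)
-8/(-812) - G = -8/(-812) - 1*811468/2055071 = -8*(-1/812) - 811468/2055071 = 2/203 - 811468/2055071 = -160617862/417179413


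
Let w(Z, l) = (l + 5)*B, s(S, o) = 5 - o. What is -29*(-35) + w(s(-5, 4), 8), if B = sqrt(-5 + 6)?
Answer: 1028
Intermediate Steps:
B = 1 (B = sqrt(1) = 1)
w(Z, l) = 5 + l (w(Z, l) = (l + 5)*1 = (5 + l)*1 = 5 + l)
-29*(-35) + w(s(-5, 4), 8) = -29*(-35) + (5 + 8) = 1015 + 13 = 1028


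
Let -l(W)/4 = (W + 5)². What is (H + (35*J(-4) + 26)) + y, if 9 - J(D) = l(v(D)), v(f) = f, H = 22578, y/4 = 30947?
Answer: 146847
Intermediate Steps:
y = 123788 (y = 4*30947 = 123788)
l(W) = -4*(5 + W)² (l(W) = -4*(W + 5)² = -4*(5 + W)²)
J(D) = 9 + 4*(5 + D)² (J(D) = 9 - (-4)*(5 + D)² = 9 + 4*(5 + D)²)
(H + (35*J(-4) + 26)) + y = (22578 + (35*(9 + 4*(5 - 4)²) + 26)) + 123788 = (22578 + (35*(9 + 4*1²) + 26)) + 123788 = (22578 + (35*(9 + 4*1) + 26)) + 123788 = (22578 + (35*(9 + 4) + 26)) + 123788 = (22578 + (35*13 + 26)) + 123788 = (22578 + (455 + 26)) + 123788 = (22578 + 481) + 123788 = 23059 + 123788 = 146847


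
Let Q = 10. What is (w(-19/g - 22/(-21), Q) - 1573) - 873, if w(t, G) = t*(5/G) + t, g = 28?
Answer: -136945/56 ≈ -2445.4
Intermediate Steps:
w(t, G) = t + 5*t/G (w(t, G) = 5*t/G + t = t + 5*t/G)
(w(-19/g - 22/(-21), Q) - 1573) - 873 = ((-19/28 - 22/(-21))*(5 + 10)/10 - 1573) - 873 = ((-19*1/28 - 22*(-1/21))*(⅒)*15 - 1573) - 873 = ((-19/28 + 22/21)*(⅒)*15 - 1573) - 873 = ((31/84)*(⅒)*15 - 1573) - 873 = (31/56 - 1573) - 873 = -88057/56 - 873 = -136945/56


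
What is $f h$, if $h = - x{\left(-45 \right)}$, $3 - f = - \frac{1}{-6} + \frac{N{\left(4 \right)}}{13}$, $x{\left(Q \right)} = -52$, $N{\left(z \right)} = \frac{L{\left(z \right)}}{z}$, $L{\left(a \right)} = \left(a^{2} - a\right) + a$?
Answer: $\frac{394}{3} \approx 131.33$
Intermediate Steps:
$L{\left(a \right)} = a^{2}$
$N{\left(z \right)} = z$ ($N{\left(z \right)} = \frac{z^{2}}{z} = z$)
$f = \frac{197}{78}$ ($f = 3 - \left(- \frac{1}{-6} + \frac{4}{13}\right) = 3 - \left(\left(-1\right) \left(- \frac{1}{6}\right) + 4 \cdot \frac{1}{13}\right) = 3 - \left(\frac{1}{6} + \frac{4}{13}\right) = 3 - \frac{37}{78} = \frac{197}{78} \approx 2.5256$)
$h = 52$ ($h = \left(-1\right) \left(-52\right) = 52$)
$f h = \frac{197}{78} \cdot 52 = \frac{394}{3}$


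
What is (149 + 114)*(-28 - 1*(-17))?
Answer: -2893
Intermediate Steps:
(149 + 114)*(-28 - 1*(-17)) = 263*(-28 + 17) = 263*(-11) = -2893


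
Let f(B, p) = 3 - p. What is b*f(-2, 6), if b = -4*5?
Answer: 60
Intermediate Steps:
b = -20
b*f(-2, 6) = -20*(3 - 1*6) = -20*(3 - 6) = -20*(-3) = 60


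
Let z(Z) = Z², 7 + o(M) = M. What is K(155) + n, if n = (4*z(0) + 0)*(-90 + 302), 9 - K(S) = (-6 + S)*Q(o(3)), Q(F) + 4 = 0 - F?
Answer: 9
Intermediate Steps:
o(M) = -7 + M
Q(F) = -4 - F (Q(F) = -4 + (0 - F) = -4 - F)
K(S) = 9 (K(S) = 9 - (-6 + S)*(-4 - (-7 + 3)) = 9 - (-6 + S)*(-4 - 1*(-4)) = 9 - (-6 + S)*(-4 + 4) = 9 - (-6 + S)*0 = 9 - 1*0 = 9 + 0 = 9)
n = 0 (n = (4*0² + 0)*(-90 + 302) = (4*0 + 0)*212 = (0 + 0)*212 = 0*212 = 0)
K(155) + n = 9 + 0 = 9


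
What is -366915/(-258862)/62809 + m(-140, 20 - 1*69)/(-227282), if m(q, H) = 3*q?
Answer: 3456057892695/1847673490866478 ≈ 0.0018705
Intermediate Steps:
-366915/(-258862)/62809 + m(-140, 20 - 1*69)/(-227282) = -366915/(-258862)/62809 + (3*(-140))/(-227282) = -366915*(-1/258862)*(1/62809) - 420*(-1/227282) = (366915/258862)*(1/62809) + 210/113641 = 366915/16258863358 + 210/113641 = 3456057892695/1847673490866478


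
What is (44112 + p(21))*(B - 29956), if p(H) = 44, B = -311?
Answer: -1336469652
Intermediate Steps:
(44112 + p(21))*(B - 29956) = (44112 + 44)*(-311 - 29956) = 44156*(-30267) = -1336469652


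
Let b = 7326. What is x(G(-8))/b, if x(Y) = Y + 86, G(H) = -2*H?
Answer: 17/1221 ≈ 0.013923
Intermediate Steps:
x(Y) = 86 + Y
x(G(-8))/b = (86 - 2*(-8))/7326 = (86 + 16)*(1/7326) = 102*(1/7326) = 17/1221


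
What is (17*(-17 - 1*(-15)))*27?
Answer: -918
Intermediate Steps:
(17*(-17 - 1*(-15)))*27 = (17*(-17 + 15))*27 = (17*(-2))*27 = -34*27 = -918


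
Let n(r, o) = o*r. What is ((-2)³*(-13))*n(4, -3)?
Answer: -1248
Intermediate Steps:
((-2)³*(-13))*n(4, -3) = ((-2)³*(-13))*(-3*4) = -8*(-13)*(-12) = 104*(-12) = -1248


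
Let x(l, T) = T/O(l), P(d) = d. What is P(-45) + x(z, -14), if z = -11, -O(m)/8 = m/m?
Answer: -173/4 ≈ -43.250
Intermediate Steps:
O(m) = -8 (O(m) = -8*m/m = -8*1 = -8)
x(l, T) = -T/8 (x(l, T) = T/(-8) = T*(-⅛) = -T/8)
P(-45) + x(z, -14) = -45 - ⅛*(-14) = -45 + 7/4 = -173/4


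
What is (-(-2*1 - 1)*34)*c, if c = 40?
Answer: 4080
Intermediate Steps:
(-(-2*1 - 1)*34)*c = (-(-2*1 - 1)*34)*40 = (-(-2 - 1)*34)*40 = (-1*(-3)*34)*40 = (3*34)*40 = 102*40 = 4080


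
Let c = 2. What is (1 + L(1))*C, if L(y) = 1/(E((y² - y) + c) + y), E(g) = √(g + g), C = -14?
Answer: -56/3 ≈ -18.667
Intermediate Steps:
E(g) = √2*√g (E(g) = √(2*g) = √2*√g)
L(y) = 1/(y + √2*√(2 + y² - y)) (L(y) = 1/(√2*√((y² - y) + 2) + y) = 1/(√2*√(2 + y² - y) + y) = 1/(y + √2*√(2 + y² - y)))
(1 + L(1))*C = (1 + 1/(1 + √2*√(2 + 1² - 1*1)))*(-14) = (1 + 1/(1 + √2*√(2 + 1 - 1)))*(-14) = (1 + 1/(1 + √2*√2))*(-14) = (1 + 1/(1 + 2))*(-14) = (1 + 1/3)*(-14) = (1 + ⅓)*(-14) = (4/3)*(-14) = -56/3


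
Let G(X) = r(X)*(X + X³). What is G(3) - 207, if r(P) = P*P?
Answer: 63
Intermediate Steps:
r(P) = P²
G(X) = X²*(X + X³)
G(3) - 207 = (3³ + 3⁵) - 207 = (27 + 243) - 207 = 270 - 207 = 63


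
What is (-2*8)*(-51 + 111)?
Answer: -960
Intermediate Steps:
(-2*8)*(-51 + 111) = -16*60 = -960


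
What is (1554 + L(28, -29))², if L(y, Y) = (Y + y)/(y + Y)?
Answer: 2418025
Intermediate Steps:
L(y, Y) = 1 (L(y, Y) = (Y + y)/(Y + y) = 1)
(1554 + L(28, -29))² = (1554 + 1)² = 1555² = 2418025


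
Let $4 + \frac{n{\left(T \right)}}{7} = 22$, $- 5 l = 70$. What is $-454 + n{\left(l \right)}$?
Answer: $-328$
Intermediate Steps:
$l = -14$ ($l = \left(- \frac{1}{5}\right) 70 = -14$)
$n{\left(T \right)} = 126$ ($n{\left(T \right)} = -28 + 7 \cdot 22 = -28 + 154 = 126$)
$-454 + n{\left(l \right)} = -454 + 126 = -328$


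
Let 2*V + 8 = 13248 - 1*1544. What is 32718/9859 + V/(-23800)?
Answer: 5301713/1725325 ≈ 3.0729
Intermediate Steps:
V = 5848 (V = -4 + (13248 - 1*1544)/2 = -4 + (13248 - 1544)/2 = -4 + (1/2)*11704 = -4 + 5852 = 5848)
32718/9859 + V/(-23800) = 32718/9859 + 5848/(-23800) = 32718*(1/9859) + 5848*(-1/23800) = 32718/9859 - 43/175 = 5301713/1725325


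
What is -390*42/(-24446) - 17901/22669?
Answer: -33144813/277083187 ≈ -0.11962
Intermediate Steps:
-390*42/(-24446) - 17901/22669 = -16380*(-1/24446) - 17901*1/22669 = 8190/12223 - 17901/22669 = -33144813/277083187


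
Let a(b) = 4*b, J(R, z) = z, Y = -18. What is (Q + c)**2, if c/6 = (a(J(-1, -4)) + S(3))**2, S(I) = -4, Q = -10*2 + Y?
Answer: 5579044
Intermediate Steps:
Q = -38 (Q = -10*2 - 18 = -20 - 18 = -38)
c = 2400 (c = 6*(4*(-4) - 4)**2 = 6*(-16 - 4)**2 = 6*(-20)**2 = 6*400 = 2400)
(Q + c)**2 = (-38 + 2400)**2 = 2362**2 = 5579044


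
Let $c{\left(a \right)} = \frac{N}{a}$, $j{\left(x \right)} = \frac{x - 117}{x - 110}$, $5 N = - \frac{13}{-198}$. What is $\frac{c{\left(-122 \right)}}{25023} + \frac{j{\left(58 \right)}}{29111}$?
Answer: $\frac{11143419964}{285939982611855} \approx 3.8971 \cdot 10^{-5}$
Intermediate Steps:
$N = \frac{13}{990}$ ($N = \frac{\left(-13\right) \frac{1}{-198}}{5} = \frac{\left(-13\right) \left(- \frac{1}{198}\right)}{5} = \frac{1}{5} \cdot \frac{13}{198} = \frac{13}{990} \approx 0.013131$)
$j{\left(x \right)} = \frac{-117 + x}{-110 + x}$
$c{\left(a \right)} = \frac{13}{990 a}$
$\frac{c{\left(-122 \right)}}{25023} + \frac{j{\left(58 \right)}}{29111} = \frac{\frac{13}{990} \frac{1}{-122}}{25023} + \frac{\frac{1}{-110 + 58} \left(-117 + 58\right)}{29111} = \frac{13}{990} \left(- \frac{1}{122}\right) \frac{1}{25023} + \frac{1}{-52} \left(-59\right) \frac{1}{29111} = \left(- \frac{13}{120780}\right) \frac{1}{25023} + \left(- \frac{1}{52}\right) \left(-59\right) \frac{1}{29111} = - \frac{13}{3022277940} + \frac{59}{52} \cdot \frac{1}{29111} = - \frac{13}{3022277940} + \frac{59}{1513772} = \frac{11143419964}{285939982611855}$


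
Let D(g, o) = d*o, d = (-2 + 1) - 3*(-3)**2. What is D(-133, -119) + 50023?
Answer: 53355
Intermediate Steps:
d = -28 (d = -1 - 3*9 = -1 - 27 = -28)
D(g, o) = -28*o
D(-133, -119) + 50023 = -28*(-119) + 50023 = 3332 + 50023 = 53355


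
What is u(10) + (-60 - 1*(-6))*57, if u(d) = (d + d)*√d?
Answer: -3078 + 20*√10 ≈ -3014.8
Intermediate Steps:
u(d) = 2*d^(3/2) (u(d) = (2*d)*√d = 2*d^(3/2))
u(10) + (-60 - 1*(-6))*57 = 2*10^(3/2) + (-60 - 1*(-6))*57 = 2*(10*√10) + (-60 + 6)*57 = 20*√10 - 54*57 = 20*√10 - 3078 = -3078 + 20*√10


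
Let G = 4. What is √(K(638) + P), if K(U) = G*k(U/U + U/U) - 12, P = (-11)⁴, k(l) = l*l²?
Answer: 9*√181 ≈ 121.08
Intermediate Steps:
k(l) = l³
P = 14641
K(U) = 20 (K(U) = 4*(U/U + U/U)³ - 12 = 4*(1 + 1)³ - 12 = 4*2³ - 12 = 4*8 - 12 = 32 - 12 = 20)
√(K(638) + P) = √(20 + 14641) = √14661 = 9*√181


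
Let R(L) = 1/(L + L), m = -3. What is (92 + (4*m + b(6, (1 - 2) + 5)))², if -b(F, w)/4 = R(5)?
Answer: 158404/25 ≈ 6336.2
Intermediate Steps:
R(L) = 1/(2*L)
b(F, w) = -⅖ (b(F, w) = -2/5 = -4*⅒ = -⅖)
(92 + (4*m + b(6, (1 - 2) + 5)))² = (92 + (4*(-3) - ⅖))² = (92 + (-12 - ⅖))² = (92 - 62/5)² = (398/5)² = 158404/25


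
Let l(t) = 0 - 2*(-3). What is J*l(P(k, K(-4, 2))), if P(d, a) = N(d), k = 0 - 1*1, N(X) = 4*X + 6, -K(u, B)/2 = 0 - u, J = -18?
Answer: -108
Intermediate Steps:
K(u, B) = 2*u (K(u, B) = -2*(0 - u) = -(-2)*u = 2*u)
N(X) = 6 + 4*X
k = -1 (k = 0 - 1 = -1)
P(d, a) = 6 + 4*d
l(t) = 6 (l(t) = 0 + 6 = 6)
J*l(P(k, K(-4, 2))) = -18*6 = -108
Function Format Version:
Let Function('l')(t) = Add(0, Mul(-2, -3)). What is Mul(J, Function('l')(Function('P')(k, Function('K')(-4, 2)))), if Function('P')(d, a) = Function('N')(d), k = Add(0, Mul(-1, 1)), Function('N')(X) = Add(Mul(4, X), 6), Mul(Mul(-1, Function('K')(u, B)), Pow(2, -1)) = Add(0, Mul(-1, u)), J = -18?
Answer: -108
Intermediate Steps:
Function('K')(u, B) = Mul(2, u) (Function('K')(u, B) = Mul(-2, Add(0, Mul(-1, u))) = Mul(-2, Mul(-1, u)) = Mul(2, u))
Function('N')(X) = Add(6, Mul(4, X))
k = -1 (k = Add(0, -1) = -1)
Function('P')(d, a) = Add(6, Mul(4, d))
Function('l')(t) = 6 (Function('l')(t) = Add(0, 6) = 6)
Mul(J, Function('l')(Function('P')(k, Function('K')(-4, 2)))) = Mul(-18, 6) = -108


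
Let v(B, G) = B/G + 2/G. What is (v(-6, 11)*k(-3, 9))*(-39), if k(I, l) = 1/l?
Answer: 52/33 ≈ 1.5758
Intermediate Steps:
v(B, G) = 2/G + B/G
(v(-6, 11)*k(-3, 9))*(-39) = (((2 - 6)/11)/9)*(-39) = (((1/11)*(-4))*(1/9))*(-39) = -4/11*1/9*(-39) = -4/99*(-39) = 52/33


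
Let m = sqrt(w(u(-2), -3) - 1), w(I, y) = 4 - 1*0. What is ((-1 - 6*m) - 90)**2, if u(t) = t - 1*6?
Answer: 8389 + 1092*sqrt(3) ≈ 10280.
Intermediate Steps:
u(t) = -6 + t (u(t) = t - 6 = -6 + t)
w(I, y) = 4 (w(I, y) = 4 + 0 = 4)
m = sqrt(3) (m = sqrt(4 - 1) = sqrt(3) ≈ 1.7320)
((-1 - 6*m) - 90)**2 = ((-1 - 6*sqrt(3)) - 90)**2 = (-91 - 6*sqrt(3))**2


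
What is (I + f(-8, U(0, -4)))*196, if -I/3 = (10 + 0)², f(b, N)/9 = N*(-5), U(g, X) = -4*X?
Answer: -199920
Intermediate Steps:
f(b, N) = -45*N (f(b, N) = 9*(N*(-5)) = 9*(-5*N) = -45*N)
I = -300 (I = -3*(10 + 0)² = -3*10² = -3*100 = -300)
(I + f(-8, U(0, -4)))*196 = (-300 - (-180)*(-4))*196 = (-300 - 45*16)*196 = (-300 - 720)*196 = -1020*196 = -199920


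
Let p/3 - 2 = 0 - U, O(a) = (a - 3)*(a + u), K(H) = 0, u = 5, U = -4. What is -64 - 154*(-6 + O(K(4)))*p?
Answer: 58148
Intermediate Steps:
O(a) = (-3 + a)*(5 + a) (O(a) = (a - 3)*(a + 5) = (-3 + a)*(5 + a))
p = 18 (p = 6 + 3*(0 - 1*(-4)) = 6 + 3*(0 + 4) = 6 + 3*4 = 6 + 12 = 18)
-64 - 154*(-6 + O(K(4)))*p = -64 - 154*(-6 + (-15 + 0² + 2*0))*18 = -64 - 154*(-6 + (-15 + 0 + 0))*18 = -64 - 154*(-6 - 15)*18 = -64 - (-3234)*18 = -64 - 154*(-378) = -64 + 58212 = 58148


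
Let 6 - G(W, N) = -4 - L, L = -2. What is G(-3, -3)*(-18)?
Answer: -144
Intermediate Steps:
G(W, N) = 8 (G(W, N) = 6 - (-4 - 1*(-2)) = 6 - (-4 + 2) = 6 - 1*(-2) = 6 + 2 = 8)
G(-3, -3)*(-18) = 8*(-18) = -144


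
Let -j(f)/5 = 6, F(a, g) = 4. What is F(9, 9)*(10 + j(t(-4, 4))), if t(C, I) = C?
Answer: -80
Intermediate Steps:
j(f) = -30 (j(f) = -5*6 = -30)
F(9, 9)*(10 + j(t(-4, 4))) = 4*(10 - 30) = 4*(-20) = -80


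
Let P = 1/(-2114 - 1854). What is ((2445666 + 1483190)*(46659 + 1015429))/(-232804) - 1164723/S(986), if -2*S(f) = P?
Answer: -539009109514160/58201 ≈ -9.2612e+9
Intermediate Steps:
P = -1/3968 (P = 1/(-3968) = -1/3968 ≈ -0.00025202)
S(f) = 1/7936 (S(f) = -½*(-1/3968) = 1/7936)
((2445666 + 1483190)*(46659 + 1015429))/(-232804) - 1164723/S(986) = ((2445666 + 1483190)*(46659 + 1015429))/(-232804) - 1164723/1/7936 = (3928856*1062088)*(-1/232804) - 1164723*7936 = 4172790811328*(-1/232804) - 9243241728 = -1043197702832/58201 - 9243241728 = -539009109514160/58201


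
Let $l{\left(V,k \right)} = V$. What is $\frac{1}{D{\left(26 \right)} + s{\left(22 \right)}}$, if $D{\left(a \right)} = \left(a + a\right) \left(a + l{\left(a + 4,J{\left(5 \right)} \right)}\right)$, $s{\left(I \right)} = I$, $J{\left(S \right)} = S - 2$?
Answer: $\frac{1}{2934} \approx 0.00034083$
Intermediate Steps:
$J{\left(S \right)} = -2 + S$
$D{\left(a \right)} = 2 a \left(4 + 2 a\right)$ ($D{\left(a \right)} = \left(a + a\right) \left(a + \left(a + 4\right)\right) = 2 a \left(a + \left(4 + a\right)\right) = 2 a \left(4 + 2 a\right)$)
$\frac{1}{D{\left(26 \right)} + s{\left(22 \right)}} = \frac{1}{4 \cdot 26 \left(2 + 26\right) + 22} = \frac{1}{4 \cdot 26 \cdot 28 + 22} = \frac{1}{2912 + 22} = \frac{1}{2934}$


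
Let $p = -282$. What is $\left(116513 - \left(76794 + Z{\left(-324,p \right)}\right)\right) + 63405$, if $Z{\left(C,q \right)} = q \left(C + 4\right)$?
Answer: $12884$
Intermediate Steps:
$Z{\left(C,q \right)} = q \left(4 + C\right)$
$\left(116513 - \left(76794 + Z{\left(-324,p \right)}\right)\right) + 63405 = \left(116513 - \left(76794 - 282 \left(4 - 324\right)\right)\right) + 63405 = \left(116513 - \left(76794 - -90240\right)\right) + 63405 = \left(116513 - 167034\right) + 63405 = -50521 + 63405 = 12884$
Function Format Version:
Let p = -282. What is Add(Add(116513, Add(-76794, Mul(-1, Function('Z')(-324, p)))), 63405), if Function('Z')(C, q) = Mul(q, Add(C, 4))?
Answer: 12884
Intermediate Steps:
Function('Z')(C, q) = Mul(q, Add(4, C))
Add(Add(116513, Add(-76794, Mul(-1, Function('Z')(-324, p)))), 63405) = Add(Add(116513, Add(-76794, Mul(-1, Mul(-282, Add(4, -324))))), 63405) = Add(Add(116513, Add(-76794, Mul(-1, Mul(-282, -320)))), 63405) = Add(Add(116513, Add(-76794, Mul(-1, 90240))), 63405) = Add(Add(116513, Add(-76794, -90240)), 63405) = Add(Add(116513, -167034), 63405) = Add(-50521, 63405) = 12884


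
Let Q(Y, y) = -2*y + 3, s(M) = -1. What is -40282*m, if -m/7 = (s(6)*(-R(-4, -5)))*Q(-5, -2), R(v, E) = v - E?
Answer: 1973818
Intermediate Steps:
Q(Y, y) = 3 - 2*y
m = -49 (m = -7*(-(-1)*(-4 - 1*(-5)))*(3 - 2*(-2)) = -7*(-(-1)*(-4 + 5))*(3 + 4) = -7*(-(-1))*7 = -7*(-1*(-1))*7 = -7*7 = -49)
-40282*m = -40282*(-49) = 1973818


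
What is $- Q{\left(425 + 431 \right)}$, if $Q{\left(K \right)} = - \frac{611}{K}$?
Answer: $\frac{611}{856} \approx 0.71379$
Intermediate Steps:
$- Q{\left(425 + 431 \right)} = - \frac{-611}{425 + 431} = - \frac{-611}{856} = \left(-1\right) \left(- \frac{611}{856}\right) = \frac{611}{856}$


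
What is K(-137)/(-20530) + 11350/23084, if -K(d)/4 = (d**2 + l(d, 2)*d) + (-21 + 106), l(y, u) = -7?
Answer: 515617167/118478630 ≈ 4.3520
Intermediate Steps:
K(d) = -340 - 4*d**2 + 28*d (K(d) = -4*((d**2 - 7*d) + (-21 + 106)) = -4*((d**2 - 7*d) + 85) = -4*(85 + d**2 - 7*d) = -340 - 4*d**2 + 28*d)
K(-137)/(-20530) + 11350/23084 = (-340 - 4*(-137)**2 + 28*(-137))/(-20530) + 11350/23084 = (-340 - 4*18769 - 3836)*(-1/20530) + 11350*(1/23084) = (-340 - 75076 - 3836)*(-1/20530) + 5675/11542 = -79252*(-1/20530) + 5675/11542 = 39626/10265 + 5675/11542 = 515617167/118478630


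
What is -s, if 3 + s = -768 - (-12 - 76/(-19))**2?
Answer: 835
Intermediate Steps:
s = -835 (s = -3 + (-768 - (-12 - 76/(-19))**2) = -3 + (-768 - (-12 - 76*(-1/19))**2) = -3 + (-768 - (-12 + 4)**2) = -3 + (-768 - 1*(-8)**2) = -3 + (-768 - 1*64) = -3 + (-768 - 64) = -3 - 832 = -835)
-s = -1*(-835) = 835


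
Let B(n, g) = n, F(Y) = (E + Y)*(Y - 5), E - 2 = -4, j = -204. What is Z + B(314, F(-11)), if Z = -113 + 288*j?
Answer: -58551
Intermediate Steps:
E = -2 (E = 2 - 4 = -2)
F(Y) = (-5 + Y)*(-2 + Y) (F(Y) = (-2 + Y)*(Y - 5) = (-2 + Y)*(-5 + Y) = (-5 + Y)*(-2 + Y))
Z = -58865 (Z = -113 + 288*(-204) = -113 - 58752 = -58865)
Z + B(314, F(-11)) = -58865 + 314 = -58551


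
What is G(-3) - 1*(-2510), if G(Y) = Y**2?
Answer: 2519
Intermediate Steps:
G(-3) - 1*(-2510) = (-3)**2 - 1*(-2510) = 9 + 2510 = 2519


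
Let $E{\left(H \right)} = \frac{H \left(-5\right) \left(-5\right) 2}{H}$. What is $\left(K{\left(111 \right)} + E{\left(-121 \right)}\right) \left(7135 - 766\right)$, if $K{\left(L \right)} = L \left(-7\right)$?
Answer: $-4630263$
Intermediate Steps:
$K{\left(L \right)} = - 7 L$
$E{\left(H \right)} = 50$ ($E{\left(H \right)} = \frac{H 25 \cdot 2}{H} = \frac{H 50}{H} = \frac{50 H}{H} = 50$)
$\left(K{\left(111 \right)} + E{\left(-121 \right)}\right) \left(7135 - 766\right) = \left(\left(-7\right) 111 + 50\right) \left(7135 - 766\right) = \left(-777 + 50\right) 6369 = \left(-727\right) 6369 = -4630263$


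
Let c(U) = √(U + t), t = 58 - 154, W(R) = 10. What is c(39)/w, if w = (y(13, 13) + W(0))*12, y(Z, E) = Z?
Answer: I*√57/276 ≈ 0.027354*I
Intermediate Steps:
t = -96
w = 276 (w = (13 + 10)*12 = 23*12 = 276)
c(U) = √(-96 + U) (c(U) = √(U - 96) = √(-96 + U))
c(39)/w = √(-96 + 39)/276 = √(-57)*(1/276) = (I*√57)*(1/276) = I*√57/276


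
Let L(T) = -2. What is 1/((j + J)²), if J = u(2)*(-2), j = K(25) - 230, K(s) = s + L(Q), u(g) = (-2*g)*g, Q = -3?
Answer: 1/36481 ≈ 2.7412e-5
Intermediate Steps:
u(g) = -2*g²
K(s) = -2 + s (K(s) = s - 2 = -2 + s)
j = -207 (j = (-2 + 25) - 230 = 23 - 230 = -207)
J = 16 (J = -2*2²*(-2) = -2*4*(-2) = -8*(-2) = 16)
1/((j + J)²) = 1/((-207 + 16)²) = 1/((-191)²) = 1/36481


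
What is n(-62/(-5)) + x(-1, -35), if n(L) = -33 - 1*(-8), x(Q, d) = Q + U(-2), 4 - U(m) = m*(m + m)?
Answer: -30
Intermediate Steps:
U(m) = 4 - 2*m² (U(m) = 4 - m*(m + m) = 4 - m*2*m = 4 - 2*m²)
x(Q, d) = -4 + Q (x(Q, d) = Q + (4 - 2*(-2)²) = Q + (4 - 2*4) = Q + (4 - 8) = Q - 4 = -4 + Q)
n(L) = -25 (n(L) = -33 + 8 = -25)
n(-62/(-5)) + x(-1, -35) = -25 + (-4 - 1) = -25 - 5 = -30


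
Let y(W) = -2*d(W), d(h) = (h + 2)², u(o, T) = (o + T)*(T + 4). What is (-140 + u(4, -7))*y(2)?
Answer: 4192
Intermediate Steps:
u(o, T) = (4 + T)*(T + o) (u(o, T) = (T + o)*(4 + T) = (4 + T)*(T + o))
d(h) = (2 + h)²
y(W) = -2*(2 + W)²
(-140 + u(4, -7))*y(2) = (-140 + ((-7)² + 4*(-7) + 4*4 - 7*4))*(-2*(2 + 2)²) = (-140 + (49 - 28 + 16 - 28))*(-2*4²) = (-140 + 9)*(-2*16) = -131*(-32) = 4192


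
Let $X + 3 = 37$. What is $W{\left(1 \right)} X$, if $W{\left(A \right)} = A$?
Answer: $34$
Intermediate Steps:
$X = 34$ ($X = -3 + 37 = 34$)
$W{\left(1 \right)} X = 1 \cdot 34 = 34$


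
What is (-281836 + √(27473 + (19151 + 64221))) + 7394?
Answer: -274442 + √110845 ≈ -2.7411e+5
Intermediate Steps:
(-281836 + √(27473 + (19151 + 64221))) + 7394 = (-281836 + √(27473 + 83372)) + 7394 = (-281836 + √110845) + 7394 = -274442 + √110845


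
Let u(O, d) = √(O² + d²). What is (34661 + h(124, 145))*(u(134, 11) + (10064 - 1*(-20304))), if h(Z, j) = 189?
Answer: 1058324800 + 34850*√18077 ≈ 1.0630e+9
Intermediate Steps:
(34661 + h(124, 145))*(u(134, 11) + (10064 - 1*(-20304))) = (34661 + 189)*(√(134² + 11²) + (10064 - 1*(-20304))) = 34850*(√(17956 + 121) + (10064 + 20304)) = 34850*(√18077 + 30368) = 34850*(30368 + √18077) = 1058324800 + 34850*√18077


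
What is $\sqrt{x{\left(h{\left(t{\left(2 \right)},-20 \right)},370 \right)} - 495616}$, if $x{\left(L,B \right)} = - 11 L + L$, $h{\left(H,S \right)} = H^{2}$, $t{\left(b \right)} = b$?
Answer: $2 i \sqrt{123914} \approx 704.03 i$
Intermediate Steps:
$x{\left(L,B \right)} = - 10 L$
$\sqrt{x{\left(h{\left(t{\left(2 \right)},-20 \right)},370 \right)} - 495616} = \sqrt{- 10 \cdot 2^{2} - 495616} = \sqrt{\left(-10\right) 4 - 495616} = \sqrt{-40 - 495616} = \sqrt{-495656} = 2 i \sqrt{123914}$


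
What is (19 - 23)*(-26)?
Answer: 104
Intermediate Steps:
(19 - 23)*(-26) = -4*(-26) = 104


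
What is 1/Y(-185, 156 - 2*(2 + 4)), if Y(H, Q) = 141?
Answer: 1/141 ≈ 0.0070922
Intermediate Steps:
1/Y(-185, 156 - 2*(2 + 4)) = 1/141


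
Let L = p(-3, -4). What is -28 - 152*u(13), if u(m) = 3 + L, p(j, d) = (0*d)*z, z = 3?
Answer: -484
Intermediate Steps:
p(j, d) = 0 (p(j, d) = (0*d)*3 = 0*3 = 0)
L = 0
u(m) = 3 (u(m) = 3 + 0 = 3)
-28 - 152*u(13) = -28 - 152*3 = -28 - 456 = -484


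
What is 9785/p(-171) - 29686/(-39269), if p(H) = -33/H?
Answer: 21902414951/431959 ≈ 50705.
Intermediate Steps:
9785/p(-171) - 29686/(-39269) = 9785/((-33/(-171))) - 29686/(-39269) = 9785/((-33*(-1/171))) - 29686*(-1/39269) = 9785/(11/57) + 29686/39269 = 9785*(57/11) + 29686/39269 = 557745/11 + 29686/39269 = 21902414951/431959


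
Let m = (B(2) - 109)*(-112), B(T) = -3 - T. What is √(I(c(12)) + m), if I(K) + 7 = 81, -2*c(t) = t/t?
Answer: √12842 ≈ 113.32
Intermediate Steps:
c(t) = -½ (c(t) = -t/(2*t) = -½*1 = -½)
I(K) = 74 (I(K) = -7 + 81 = 74)
m = 12768 (m = ((-3 - 1*2) - 109)*(-112) = ((-3 - 2) - 109)*(-112) = (-5 - 109)*(-112) = -114*(-112) = 12768)
√(I(c(12)) + m) = √(74 + 12768) = √12842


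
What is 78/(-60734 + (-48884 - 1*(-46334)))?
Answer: -3/2434 ≈ -0.0012325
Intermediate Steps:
78/(-60734 + (-48884 - 1*(-46334))) = 78/(-60734 + (-48884 + 46334)) = 78/(-60734 - 2550) = 78/(-63284) = -1/63284*78 = -3/2434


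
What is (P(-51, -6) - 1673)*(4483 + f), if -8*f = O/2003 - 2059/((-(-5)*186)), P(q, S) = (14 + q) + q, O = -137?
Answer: -39218263710289/4967440 ≈ -7.8951e+6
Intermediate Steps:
P(q, S) = 14 + 2*q
f = 4251587/14902320 (f = -(-137/2003 - 2059/((-(-5)*186)))/8 = -(-137*1/2003 - 2059/((-5*(-186))))/8 = -(-137/2003 - 2059/930)/8 = -⅛*(-4251587/1862790) = 4251587/14902320 ≈ 0.28530)
(P(-51, -6) - 1673)*(4483 + f) = ((14 + 2*(-51)) - 1673)*(4483 + 4251587/14902320) = ((14 - 102) - 1673)*(66811352147/14902320) = (-88 - 1673)*(66811352147/14902320) = -1761*66811352147/14902320 = -39218263710289/4967440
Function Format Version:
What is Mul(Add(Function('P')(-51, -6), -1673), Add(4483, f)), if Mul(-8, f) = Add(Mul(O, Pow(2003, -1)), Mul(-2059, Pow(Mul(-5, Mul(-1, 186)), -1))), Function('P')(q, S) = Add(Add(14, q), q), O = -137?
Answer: Rational(-39218263710289, 4967440) ≈ -7.8951e+6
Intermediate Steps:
Function('P')(q, S) = Add(14, Mul(2, q))
f = Rational(4251587, 14902320) (f = Mul(Rational(-1, 8), Add(Mul(-137, Pow(2003, -1)), Mul(-2059, Pow(Mul(-5, Mul(-1, 186)), -1)))) = Mul(Rational(-1, 8), Add(Mul(-137, Rational(1, 2003)), Mul(-2059, Pow(Mul(-5, -186), -1)))) = Mul(Rational(-1, 8), Add(Rational(-137, 2003), Mul(-2059, Pow(930, -1)))) = Mul(Rational(-1, 8), Add(Rational(-137, 2003), Mul(-2059, Rational(1, 930)))) = Mul(Rational(-1, 8), Add(Rational(-137, 2003), Rational(-2059, 930))) = Mul(Rational(-1, 8), Rational(-4251587, 1862790)) = Rational(4251587, 14902320) ≈ 0.28530)
Mul(Add(Function('P')(-51, -6), -1673), Add(4483, f)) = Mul(Add(Add(14, Mul(2, -51)), -1673), Add(4483, Rational(4251587, 14902320))) = Mul(Add(Add(14, -102), -1673), Rational(66811352147, 14902320)) = Mul(Add(-88, -1673), Rational(66811352147, 14902320)) = Mul(-1761, Rational(66811352147, 14902320)) = Rational(-39218263710289, 4967440)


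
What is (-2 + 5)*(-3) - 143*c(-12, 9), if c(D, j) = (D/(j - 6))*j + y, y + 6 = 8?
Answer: 4853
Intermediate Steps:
y = 2 (y = -6 + 8 = 2)
c(D, j) = 2 + D*j/(-6 + j) (c(D, j) = (D/(j - 6))*j + 2 = (D/(-6 + j))*j + 2 = D*j/(-6 + j) + 2 = 2 + D*j/(-6 + j))
(-2 + 5)*(-3) - 143*c(-12, 9) = (-2 + 5)*(-3) - 143*(-12 + 2*9 - 12*9)/(-6 + 9) = 3*(-3) - 143*(-12 + 18 - 108)/3 = -9 - 143*(-102)/3 = -9 - 143*(-34) = -9 + 4862 = 4853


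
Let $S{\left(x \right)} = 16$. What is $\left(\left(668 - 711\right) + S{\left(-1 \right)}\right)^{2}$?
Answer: $729$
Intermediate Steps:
$\left(\left(668 - 711\right) + S{\left(-1 \right)}\right)^{2} = \left(\left(668 - 711\right) + 16\right)^{2} = \left(-43 + 16\right)^{2} = \left(-27\right)^{2} = 729$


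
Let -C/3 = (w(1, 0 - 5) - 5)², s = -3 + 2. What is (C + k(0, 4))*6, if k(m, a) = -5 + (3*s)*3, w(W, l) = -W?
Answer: -732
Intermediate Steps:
s = -1
k(m, a) = -14 (k(m, a) = -5 + (3*(-1))*3 = -5 - 3*3 = -5 - 9 = -14)
C = -108 (C = -3*(-1*1 - 5)² = -3*(-1 - 5)² = -3*(-6)² = -3*36 = -108)
(C + k(0, 4))*6 = (-108 - 14)*6 = -122*6 = -732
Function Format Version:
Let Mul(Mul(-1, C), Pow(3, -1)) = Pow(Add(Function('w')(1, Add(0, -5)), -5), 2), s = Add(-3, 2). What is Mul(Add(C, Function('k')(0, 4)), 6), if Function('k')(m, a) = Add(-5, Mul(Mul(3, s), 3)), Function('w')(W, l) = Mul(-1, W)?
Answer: -732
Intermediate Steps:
s = -1
Function('k')(m, a) = -14 (Function('k')(m, a) = Add(-5, Mul(Mul(3, -1), 3)) = Add(-5, Mul(-3, 3)) = Add(-5, -9) = -14)
C = -108 (C = Mul(-3, Pow(Add(Mul(-1, 1), -5), 2)) = Mul(-3, Pow(Add(-1, -5), 2)) = Mul(-3, Pow(-6, 2)) = Mul(-3, 36) = -108)
Mul(Add(C, Function('k')(0, 4)), 6) = Mul(Add(-108, -14), 6) = Mul(-122, 6) = -732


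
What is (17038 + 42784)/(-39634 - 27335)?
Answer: -8546/9567 ≈ -0.89328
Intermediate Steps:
(17038 + 42784)/(-39634 - 27335) = 59822/(-66969) = 59822*(-1/66969) = -8546/9567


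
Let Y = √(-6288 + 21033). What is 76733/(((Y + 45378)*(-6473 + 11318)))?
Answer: 386887786/1108508081495 - 76733*√14745/9976572733455 ≈ 0.00034808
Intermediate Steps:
Y = √14745 ≈ 121.43
76733/(((Y + 45378)*(-6473 + 11318))) = 76733/(((√14745 + 45378)*(-6473 + 11318))) = 76733/(((45378 + √14745)*4845)) = 76733/(219856410 + 4845*√14745)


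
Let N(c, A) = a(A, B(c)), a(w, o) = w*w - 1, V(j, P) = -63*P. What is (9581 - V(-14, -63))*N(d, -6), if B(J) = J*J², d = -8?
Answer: 196420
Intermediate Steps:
B(J) = J³
a(w, o) = -1 + w² (a(w, o) = w² - 1 = -1 + w²)
N(c, A) = -1 + A²
(9581 - V(-14, -63))*N(d, -6) = (9581 - (-63)*(-63))*(-1 + (-6)²) = (9581 - 1*3969)*(-1 + 36) = (9581 - 3969)*35 = 5612*35 = 196420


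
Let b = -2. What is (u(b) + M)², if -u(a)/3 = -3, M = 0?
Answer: 81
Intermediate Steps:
u(a) = 9 (u(a) = -3*(-3) = 9)
(u(b) + M)² = (9 + 0)² = 9² = 81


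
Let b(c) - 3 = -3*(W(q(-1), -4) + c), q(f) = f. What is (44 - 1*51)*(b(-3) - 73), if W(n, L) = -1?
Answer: 406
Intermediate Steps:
b(c) = 6 - 3*c (b(c) = 3 - 3*(-1 + c) = 3 + (3 - 3*c) = 6 - 3*c)
(44 - 1*51)*(b(-3) - 73) = (44 - 1*51)*((6 - 3*(-3)) - 73) = (44 - 51)*((6 + 9) - 73) = -7*(15 - 73) = -7*(-58) = 406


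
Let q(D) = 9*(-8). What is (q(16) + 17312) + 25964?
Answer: 43204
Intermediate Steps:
q(D) = -72
(q(16) + 17312) + 25964 = (-72 + 17312) + 25964 = 17240 + 25964 = 43204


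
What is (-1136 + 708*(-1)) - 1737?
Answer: -3581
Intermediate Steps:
(-1136 + 708*(-1)) - 1737 = (-1136 - 708) - 1737 = -1844 - 1737 = -3581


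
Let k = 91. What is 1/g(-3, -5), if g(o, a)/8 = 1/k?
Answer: 91/8 ≈ 11.375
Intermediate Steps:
g(o, a) = 8/91
1/g(-3, -5) = 1/(8/91) = 91/8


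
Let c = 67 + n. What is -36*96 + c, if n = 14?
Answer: -3375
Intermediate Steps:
c = 81 (c = 67 + 14 = 81)
-36*96 + c = -36*96 + 81 = -3456 + 81 = -3375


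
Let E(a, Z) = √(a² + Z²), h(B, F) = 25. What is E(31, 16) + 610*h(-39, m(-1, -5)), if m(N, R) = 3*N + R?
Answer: 15250 + √1217 ≈ 15285.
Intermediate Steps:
m(N, R) = R + 3*N
E(a, Z) = √(Z² + a²)
E(31, 16) + 610*h(-39, m(-1, -5)) = √(16² + 31²) + 610*25 = √(256 + 961) + 15250 = √1217 + 15250 = 15250 + √1217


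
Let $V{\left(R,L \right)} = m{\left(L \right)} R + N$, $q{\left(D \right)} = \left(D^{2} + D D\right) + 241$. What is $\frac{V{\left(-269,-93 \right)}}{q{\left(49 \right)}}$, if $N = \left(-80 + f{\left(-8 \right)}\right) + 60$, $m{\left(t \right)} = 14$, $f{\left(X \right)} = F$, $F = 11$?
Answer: $- \frac{3775}{5043} \approx -0.74856$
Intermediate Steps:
$f{\left(X \right)} = 11$
$N = -9$ ($N = \left(-80 + 11\right) + 60 = -69 + 60 = -9$)
$q{\left(D \right)} = 241 + 2 D^{2}$ ($q{\left(D \right)} = \left(D^{2} + D^{2}\right) + 241 = 2 D^{2} + 241 = 241 + 2 D^{2}$)
$V{\left(R,L \right)} = -9 + 14 R$ ($V{\left(R,L \right)} = 14 R - 9 = -9 + 14 R$)
$\frac{V{\left(-269,-93 \right)}}{q{\left(49 \right)}} = \frac{-9 + 14 \left(-269\right)}{241 + 2 \cdot 49^{2}} = \frac{-9 - 3766}{241 + 2 \cdot 2401} = - \frac{3775}{241 + 4802} = - \frac{3775}{5043}$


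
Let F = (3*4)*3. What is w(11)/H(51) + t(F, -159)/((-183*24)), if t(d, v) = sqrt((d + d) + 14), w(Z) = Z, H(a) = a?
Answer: 11/51 - sqrt(86)/4392 ≈ 0.21357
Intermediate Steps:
F = 36 (F = 12*3 = 36)
t(d, v) = sqrt(14 + 2*d) (t(d, v) = sqrt(2*d + 14) = sqrt(14 + 2*d))
w(11)/H(51) + t(F, -159)/((-183*24)) = 11/51 + sqrt(14 + 2*36)/((-183*24)) = 11*(1/51) + sqrt(14 + 72)/(-4392) = 11/51 + sqrt(86)*(-1/4392) = 11/51 - sqrt(86)/4392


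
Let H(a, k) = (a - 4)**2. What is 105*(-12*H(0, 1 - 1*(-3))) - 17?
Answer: -20177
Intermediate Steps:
H(a, k) = (-4 + a)**2
105*(-12*H(0, 1 - 1*(-3))) - 17 = 105*(-12*(-4 + 0)**2) - 17 = 105*(-12*(-4)**2) - 17 = 105*(-12*16) - 17 = 105*(-192) - 17 = -20160 - 17 = -20177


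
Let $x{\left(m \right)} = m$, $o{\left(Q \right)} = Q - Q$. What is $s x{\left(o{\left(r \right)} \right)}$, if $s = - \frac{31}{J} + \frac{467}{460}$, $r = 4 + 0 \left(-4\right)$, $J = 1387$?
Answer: $0$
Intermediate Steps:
$r = 4$ ($r = 4 + 0 = 4$)
$o{\left(Q \right)} = 0$
$s = \frac{633469}{638020}$ ($s = - \frac{31}{1387} + \frac{467}{460} = \frac{633469}{638020} \approx 0.99287$)
$s x{\left(o{\left(r \right)} \right)} = \frac{633469}{638020} \cdot 0 = 0$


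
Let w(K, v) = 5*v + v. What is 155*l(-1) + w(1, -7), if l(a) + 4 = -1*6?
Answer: -1592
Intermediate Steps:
w(K, v) = 6*v
l(a) = -10 (l(a) = -4 - 1*6 = -4 - 6 = -10)
155*l(-1) + w(1, -7) = 155*(-10) + 6*(-7) = -1550 - 42 = -1592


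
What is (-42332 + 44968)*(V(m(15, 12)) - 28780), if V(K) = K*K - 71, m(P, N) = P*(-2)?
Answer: -73678836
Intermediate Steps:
m(P, N) = -2*P
V(K) = -71 + K² (V(K) = K² - 71 = -71 + K²)
(-42332 + 44968)*(V(m(15, 12)) - 28780) = (-42332 + 44968)*((-71 + (-2*15)²) - 28780) = 2636*((-71 + (-30)²) - 28780) = 2636*((-71 + 900) - 28780) = 2636*(829 - 28780) = 2636*(-27951) = -73678836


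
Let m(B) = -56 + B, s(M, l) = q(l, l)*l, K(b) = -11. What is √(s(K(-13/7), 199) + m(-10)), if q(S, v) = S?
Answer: √39535 ≈ 198.83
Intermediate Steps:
s(M, l) = l² (s(M, l) = l*l = l²)
√(s(K(-13/7), 199) + m(-10)) = √(199² + (-56 - 10)) = √(39601 - 66) = √39535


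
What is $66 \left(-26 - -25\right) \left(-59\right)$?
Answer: $3894$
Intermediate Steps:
$66 \left(-26 - -25\right) \left(-59\right) = 66 \left(-26 + 25\right) \left(-59\right) = 66 \left(-1\right) \left(-59\right) = \left(-66\right) \left(-59\right) = 3894$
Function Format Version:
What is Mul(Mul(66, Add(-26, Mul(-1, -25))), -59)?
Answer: 3894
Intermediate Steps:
Mul(Mul(66, Add(-26, Mul(-1, -25))), -59) = Mul(Mul(66, Add(-26, 25)), -59) = Mul(Mul(66, -1), -59) = Mul(-66, -59) = 3894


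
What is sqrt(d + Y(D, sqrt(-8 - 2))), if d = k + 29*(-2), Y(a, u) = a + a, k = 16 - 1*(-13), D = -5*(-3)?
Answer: 1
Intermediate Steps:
D = 15
k = 29 (k = 16 + 13 = 29)
Y(a, u) = 2*a
d = -29 (d = 29 + 29*(-2) = 29 - 58 = -29)
sqrt(d + Y(D, sqrt(-8 - 2))) = sqrt(-29 + 2*15) = sqrt(-29 + 30) = sqrt(1) = 1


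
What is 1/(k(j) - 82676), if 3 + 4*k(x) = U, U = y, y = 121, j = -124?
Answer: -2/165293 ≈ -1.2100e-5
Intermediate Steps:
U = 121
k(x) = 59/2 (k(x) = -¾ + (¼)*121 = -¾ + 121/4 = 59/2)
1/(k(j) - 82676) = 1/(59/2 - 82676) = 1/(-165293/2) = -2/165293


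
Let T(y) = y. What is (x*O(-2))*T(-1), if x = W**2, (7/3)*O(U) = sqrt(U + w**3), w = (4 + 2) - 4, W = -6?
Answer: -108*sqrt(6)/7 ≈ -37.792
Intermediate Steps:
w = 2 (w = 6 - 4 = 2)
O(U) = 3*sqrt(8 + U)/7 (O(U) = 3*sqrt(U + 2**3)/7 = 3*sqrt(U + 8)/7 = 3*sqrt(8 + U)/7)
x = 36 (x = (-6)**2 = 36)
(x*O(-2))*T(-1) = (36*(3*sqrt(8 - 2)/7))*(-1) = (36*(3*sqrt(6)/7))*(-1) = (108*sqrt(6)/7)*(-1) = -108*sqrt(6)/7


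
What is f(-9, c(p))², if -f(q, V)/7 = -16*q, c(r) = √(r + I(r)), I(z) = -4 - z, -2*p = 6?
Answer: 1016064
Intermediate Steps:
p = -3 (p = -½*6 = -3)
c(r) = 2*I (c(r) = √(r + (-4 - r)) = √(-4) = 2*I)
f(q, V) = 112*q (f(q, V) = -(-112)*q = 112*q)
f(-9, c(p))² = (112*(-9))² = (-1008)² = 1016064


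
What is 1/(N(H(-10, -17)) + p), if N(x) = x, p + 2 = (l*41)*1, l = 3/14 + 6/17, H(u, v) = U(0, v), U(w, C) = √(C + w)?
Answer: 1204042/26556429 - 56644*I*√17/26556429 ≈ 0.045339 - 0.0087945*I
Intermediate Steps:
H(u, v) = √v (H(u, v) = √(v + 0) = √v)
l = 135/238 (l = 3*(1/14) + 6*(1/17) = 3/14 + 6/17 = 135/238 ≈ 0.56723)
p = 5059/238 (p = -2 + ((135/238)*41)*1 = -2 + (5535/238)*1 = -2 + 5535/238 = 5059/238 ≈ 21.256)
1/(N(H(-10, -17)) + p) = 1/(√(-17) + 5059/238) = 1/(I*√17 + 5059/238) = 1/(5059/238 + I*√17)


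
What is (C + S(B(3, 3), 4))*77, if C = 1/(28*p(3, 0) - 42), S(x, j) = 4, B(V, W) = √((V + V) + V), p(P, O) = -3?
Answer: 5533/18 ≈ 307.39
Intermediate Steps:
B(V, W) = √3*√V (B(V, W) = √(2*V + V) = √(3*V) = √3*√V)
C = -1/126 (C = 1/(28*(-3) - 42) = 1/(-84 - 42) = 1/(-126) = -1/126 ≈ -0.0079365)
(C + S(B(3, 3), 4))*77 = (-1/126 + 4)*77 = (503/126)*77 = 5533/18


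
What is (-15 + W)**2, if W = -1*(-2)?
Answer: 169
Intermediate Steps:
W = 2
(-15 + W)**2 = (-15 + 2)**2 = (-13)**2 = 169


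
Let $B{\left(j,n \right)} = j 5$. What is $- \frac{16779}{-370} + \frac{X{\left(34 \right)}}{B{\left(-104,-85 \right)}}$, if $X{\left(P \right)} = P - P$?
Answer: $\frac{16779}{370} \approx 45.349$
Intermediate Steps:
$B{\left(j,n \right)} = 5 j$
$X{\left(P \right)} = 0$
$- \frac{16779}{-370} + \frac{X{\left(34 \right)}}{B{\left(-104,-85 \right)}} = - \frac{16779}{-370} + \frac{0}{5 \left(-104\right)} = \left(-16779\right) \left(- \frac{1}{370}\right) + \frac{0}{-520} = \frac{16779}{370} + 0 \left(- \frac{1}{520}\right) = \frac{16779}{370} + 0 = \frac{16779}{370}$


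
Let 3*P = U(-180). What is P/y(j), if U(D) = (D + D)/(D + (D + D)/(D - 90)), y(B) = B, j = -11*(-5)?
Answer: 9/737 ≈ 0.012212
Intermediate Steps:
j = 55
U(D) = 2*D/(D + 2*D/(-90 + D)) (U(D) = (2*D)/(D + (2*D)/(-90 + D)) = (2*D)/(D + 2*D/(-90 + D)) = 2*D/(D + 2*D/(-90 + D)))
P = 45/67 (P = (2*(-90 - 180)/(-88 - 180))/3 = (2*(-270)/(-268))/3 = (2*(-1/268)*(-270))/3 = (⅓)*(135/67) = 45/67 ≈ 0.67164)
P/y(j) = (45/67)/55 = (45/67)*(1/55) = 9/737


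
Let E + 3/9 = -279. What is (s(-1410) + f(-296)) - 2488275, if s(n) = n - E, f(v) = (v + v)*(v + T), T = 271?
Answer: -7423817/3 ≈ -2.4746e+6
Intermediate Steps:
E = -838/3 (E = -⅓ - 279 = -838/3 ≈ -279.33)
f(v) = 2*v*(271 + v) (f(v) = (v + v)*(v + 271) = (2*v)*(271 + v) = 2*v*(271 + v))
s(n) = 838/3 + n (s(n) = n - 1*(-838/3) = n + 838/3 = 838/3 + n)
(s(-1410) + f(-296)) - 2488275 = ((838/3 - 1410) + 2*(-296)*(271 - 296)) - 2488275 = (-3392/3 + 2*(-296)*(-25)) - 2488275 = (-3392/3 + 14800) - 2488275 = 41008/3 - 2488275 = -7423817/3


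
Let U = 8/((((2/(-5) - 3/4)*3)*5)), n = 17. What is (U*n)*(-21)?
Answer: 3808/23 ≈ 165.57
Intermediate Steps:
U = -32/69 (U = 8/((((2*(-⅕) - 3*¼)*3)*5)) = 8/((((-⅖ - ¾)*3)*5)) = 8/((-23/20*3*5)) = 8/((-69/20*5)) = 8/(-69/4) = 8*(-4/69) = -32/69 ≈ -0.46377)
(U*n)*(-21) = -32/69*17*(-21) = -544/69*(-21) = 3808/23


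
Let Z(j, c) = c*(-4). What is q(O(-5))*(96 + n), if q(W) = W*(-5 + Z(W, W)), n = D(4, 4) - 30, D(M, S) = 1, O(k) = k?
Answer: -5025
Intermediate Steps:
Z(j, c) = -4*c
n = -29 (n = 1 - 30 = -29)
q(W) = W*(-5 - 4*W)
q(O(-5))*(96 + n) = (-1*(-5)*(5 + 4*(-5)))*(96 - 29) = -1*(-5)*(5 - 20)*67 = -1*(-5)*(-15)*67 = -75*67 = -5025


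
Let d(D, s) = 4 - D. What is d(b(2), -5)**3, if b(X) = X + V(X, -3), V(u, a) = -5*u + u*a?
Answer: 5832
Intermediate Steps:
V(u, a) = -5*u + a*u
b(X) = -7*X (b(X) = X + X*(-5 - 3) = X + X*(-8) = X - 8*X = -7*X)
d(b(2), -5)**3 = (4 - (-7)*2)**3 = (4 - 1*(-14))**3 = (4 + 14)**3 = 18**3 = 5832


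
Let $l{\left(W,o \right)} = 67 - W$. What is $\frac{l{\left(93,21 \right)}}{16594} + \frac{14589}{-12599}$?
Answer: $- \frac{121208720}{104533903} \approx -1.1595$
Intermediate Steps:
$\frac{l{\left(93,21 \right)}}{16594} + \frac{14589}{-12599} = \frac{67 - 93}{16594} + \frac{14589}{-12599} = \left(67 - 93\right) \frac{1}{16594} + 14589 \left(- \frac{1}{12599}\right) = \left(-26\right) \frac{1}{16594} - \frac{14589}{12599} = - \frac{13}{8297} - \frac{14589}{12599} = - \frac{121208720}{104533903}$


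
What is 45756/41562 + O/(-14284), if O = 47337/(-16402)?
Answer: 595664740189/540966761912 ≈ 1.1011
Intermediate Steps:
O = -47337/16402 (O = 47337*(-1/16402) = -47337/16402 ≈ -2.8861)
45756/41562 + O/(-14284) = 45756/41562 - 47337/16402/(-14284) = 45756*(1/41562) - 47337/16402*(-1/14284) = 2542/2309 + 47337/234286168 = 595664740189/540966761912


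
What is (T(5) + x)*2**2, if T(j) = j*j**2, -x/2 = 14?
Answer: 388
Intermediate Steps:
x = -28 (x = -2*14 = -28)
T(j) = j**3
(T(5) + x)*2**2 = (5**3 - 28)*2**2 = (125 - 28)*4 = 97*4 = 388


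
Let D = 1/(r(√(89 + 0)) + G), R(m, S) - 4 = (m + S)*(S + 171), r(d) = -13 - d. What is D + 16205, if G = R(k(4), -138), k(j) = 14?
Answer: 272537500859/16818112 + √89/16818112 ≈ 16205.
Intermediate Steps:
R(m, S) = 4 + (171 + S)*(S + m) (R(m, S) = 4 + (m + S)*(S + 171) = 4 + (S + m)*(171 + S) = 4 + (171 + S)*(S + m))
G = -4088 (G = 4 + (-138)² + 171*(-138) + 171*14 - 138*14 = 4 + 19044 - 23598 + 2394 - 1932 = -4088)
D = 1/(-4101 - √89) (D = 1/((-13 - √(89 + 0)) - 4088) = 1/((-13 - √89) - 4088) = 1/(-4101 - √89) ≈ -0.00024328)
D + 16205 = (-4101/16818112 + √89/16818112) + 16205 = 272537500859/16818112 + √89/16818112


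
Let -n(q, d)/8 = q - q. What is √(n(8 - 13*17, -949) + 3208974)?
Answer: √3208974 ≈ 1791.4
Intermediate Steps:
n(q, d) = 0 (n(q, d) = -8*(q - q) = -8*0 = 0)
√(n(8 - 13*17, -949) + 3208974) = √(0 + 3208974) = √3208974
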